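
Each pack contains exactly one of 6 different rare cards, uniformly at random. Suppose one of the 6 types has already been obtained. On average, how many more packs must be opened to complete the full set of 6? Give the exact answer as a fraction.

137/10

Starting from 1 distinct type, each trial gives a new one with probability (6−i)/6 when i types are held, so the wait for the next new type is 6/(6−i).
E = 6/5 + 6/4 + 6/3 + 6/2 + 6/1 = 137/10.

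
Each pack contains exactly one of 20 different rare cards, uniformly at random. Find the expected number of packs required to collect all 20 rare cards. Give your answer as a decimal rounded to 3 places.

After i distinct types are collected, each trial gives a new one with probability (20−i)/20, so the expected wait for the next new type is 20/(20−i).
E = 20/20 + 20/19 + 20/18 + 20/17 + 20/16 + 20/15 + 20/14 + 20/13 + 20/12 + 20/11 + 20/10 + 20/9 + 20/8 + 20/7 + 20/6 + 20/5 + 20/4 + 20/3 + 20/2 + 20/1 = 279175675/3879876 ≈ 71.955.

71.955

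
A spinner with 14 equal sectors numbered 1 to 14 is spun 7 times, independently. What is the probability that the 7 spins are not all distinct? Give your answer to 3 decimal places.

0.836

P(all 7 different) = 14/14 · 13/14 · ··· · 8/14 ≈ 0.164.
P(at least two equal) = 1 − 0.164 = 0.836.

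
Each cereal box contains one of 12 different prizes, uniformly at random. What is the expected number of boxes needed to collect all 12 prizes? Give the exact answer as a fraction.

86021/2310

After i distinct types are collected, each trial gives a new one with probability (12−i)/12, so the expected wait for the next new type is 12/(12−i).
E = 12/12 + 12/11 + 12/10 + 12/9 + 12/8 + 12/7 + 12/6 + 12/5 + 12/4 + 12/3 + 12/2 + 12/1 = 86021/2310.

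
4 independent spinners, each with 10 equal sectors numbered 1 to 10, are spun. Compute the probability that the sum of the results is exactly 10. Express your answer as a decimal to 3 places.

There are 10^4 = 10000 equally likely outcomes.
The number of ordered 4-tuples from {1,…,10} summing to 10 is 84.
P(sum = 10) = 84/10000 = 21/2500 ≈ 0.008.

0.008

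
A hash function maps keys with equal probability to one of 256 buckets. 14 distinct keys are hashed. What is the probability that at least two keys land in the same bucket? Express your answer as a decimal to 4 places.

0.3036

It's easier to compute the probability that all 14 are distinct.
P(all distinct) = 256/256 · 255/256 · ··· · 243/256 ≈ 0.6964.
So the probability of at least one match is 1 − 0.6964 = 0.3036.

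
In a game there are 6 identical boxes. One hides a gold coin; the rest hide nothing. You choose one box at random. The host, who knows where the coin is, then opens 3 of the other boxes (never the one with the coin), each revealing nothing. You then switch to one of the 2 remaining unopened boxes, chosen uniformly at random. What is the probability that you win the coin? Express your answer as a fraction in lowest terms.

Your original box holds the coin with probability 1/6, so the other 5 collectively hold it with probability 5/6.
The host can always find 3 empty boxes to open, so the reveals don't change that 5/6; it is now spread over the 2 remaining unopened boxes.
P(win by switching) = (5/6) · (1/2) = 5/12.

5/12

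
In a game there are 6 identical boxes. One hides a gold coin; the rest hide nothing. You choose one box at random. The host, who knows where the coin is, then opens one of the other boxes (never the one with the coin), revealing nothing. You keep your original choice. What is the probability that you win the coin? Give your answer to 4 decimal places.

0.1667

The host can always open an empty box regardless of your choice, so this gives no information about your original box.
P(win by staying) = 1/6 ≈ 0.1667.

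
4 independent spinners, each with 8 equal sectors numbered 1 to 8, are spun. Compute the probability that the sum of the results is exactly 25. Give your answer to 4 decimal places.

There are 8^4 = 4096 equally likely outcomes.
The number of ordered 4-tuples from {1,…,8} summing to 25 is 120.
P(sum = 25) = 120/4096 = 15/512 ≈ 0.0293.

0.0293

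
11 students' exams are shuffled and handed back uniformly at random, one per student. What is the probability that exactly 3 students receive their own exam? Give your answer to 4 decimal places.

Choose which 3 of the 11 are fixed: C(11,3) = 165 ways.
The remaining 8 must have no fixed point: D(8) = 14833.
P = 165·14833/39916800 = 2119/34560 ≈ 0.0613.

0.0613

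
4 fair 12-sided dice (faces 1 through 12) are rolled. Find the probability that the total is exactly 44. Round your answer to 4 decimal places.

0.0017

There are 12^4 = 20736 equally likely outcomes.
The number of ordered 4-tuples from {1,…,12} summing to 44 is 35.
P(sum = 44) = 35/20736 ≈ 0.0017.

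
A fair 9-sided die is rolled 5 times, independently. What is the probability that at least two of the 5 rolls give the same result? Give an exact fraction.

1627/2187

P(all 5 different) = 9/9 · 8/9 · ··· · 5/9 = 560/2187.
P(at least two equal) = 1 − 560/2187 = 1627/2187.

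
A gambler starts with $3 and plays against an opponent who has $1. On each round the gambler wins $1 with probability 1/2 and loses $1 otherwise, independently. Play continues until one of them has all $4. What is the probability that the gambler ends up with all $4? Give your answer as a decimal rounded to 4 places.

With a fair step, P(i) = ½P(i−1) + ½P(i+1) with P(0)=0, P(4)=1 has the linear solution P(i) = i/4.
P(3) = 3/4 ≈ 0.7500.

0.7500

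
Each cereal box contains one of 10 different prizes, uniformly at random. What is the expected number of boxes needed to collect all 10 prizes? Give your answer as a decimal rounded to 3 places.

After i distinct types are collected, each trial gives a new one with probability (10−i)/10, so the expected wait for the next new type is 10/(10−i).
E = 10/10 + 10/9 + 10/8 + 10/7 + 10/6 + 10/5 + 10/4 + 10/3 + 10/2 + 10/1 = 7381/252 ≈ 29.290.

29.290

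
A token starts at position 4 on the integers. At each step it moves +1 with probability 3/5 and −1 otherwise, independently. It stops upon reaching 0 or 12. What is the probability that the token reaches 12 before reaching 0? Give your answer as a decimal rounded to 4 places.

Let r = q/p = (2/5)/(3/5) = 2/3. The recurrence P(i) = p·P(i+1) + q·P(i−1) with P(0)=0, P(12)=1 gives P(i) = (1 − r^i)/(1 − r^12).
P(4) = (1 − (2/3)^4) / (1 − (2/3)^12) = 6561/8113 ≈ 0.8087.

0.8087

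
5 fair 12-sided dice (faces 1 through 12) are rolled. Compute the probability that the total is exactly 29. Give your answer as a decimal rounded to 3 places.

0.046

There are 12^5 = 248832 equally likely outcomes.
The number of ordered 5-tuples from {1,…,12} summing to 29 is 11385.
P(sum = 29) = 11385/248832 = 1265/27648 ≈ 0.046.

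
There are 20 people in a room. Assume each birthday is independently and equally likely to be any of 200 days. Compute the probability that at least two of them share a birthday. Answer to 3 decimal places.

It's easier to compute the probability that all 20 are distinct.
P(all distinct) = 200/200 · 199/200 · ··· · 181/200 ≈ 0.374.
So the probability of at least one match is 1 − 0.374 = 0.626.

0.626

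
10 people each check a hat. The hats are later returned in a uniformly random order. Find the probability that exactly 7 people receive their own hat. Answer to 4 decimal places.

Choose which 7 of the 10 are fixed: C(10,7) = 120 ways.
The remaining 3 must have no fixed point: D(3) = 2.
P = 120·2/3628800 = 1/15120 ≈ 0.0001.

0.0001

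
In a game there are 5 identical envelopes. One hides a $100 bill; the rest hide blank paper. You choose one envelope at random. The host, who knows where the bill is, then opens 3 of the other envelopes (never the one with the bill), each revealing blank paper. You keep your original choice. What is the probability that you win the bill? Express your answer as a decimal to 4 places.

0.2000

The host can always open 3 empty envelopes regardless of your choice, so the reveals give no information about your original envelope.
P(win by staying) = 1/5 ≈ 0.2000.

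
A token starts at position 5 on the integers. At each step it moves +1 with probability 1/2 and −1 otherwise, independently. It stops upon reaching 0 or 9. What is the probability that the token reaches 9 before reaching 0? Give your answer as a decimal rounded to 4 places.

With a fair step, P(i) = ½P(i−1) + ½P(i+1) with P(0)=0, P(9)=1 has the linear solution P(i) = i/9.
P(5) = 5/9 ≈ 0.5556.

0.5556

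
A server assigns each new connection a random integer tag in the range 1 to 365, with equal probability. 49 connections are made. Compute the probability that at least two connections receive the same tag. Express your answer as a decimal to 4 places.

It's easier to compute the probability that all 49 are distinct.
P(all distinct) = 365/365 · 364/365 · ··· · 317/365 ≈ 0.0342.
So the probability of at least one match is 1 − 0.0342 = 0.9658.

0.9658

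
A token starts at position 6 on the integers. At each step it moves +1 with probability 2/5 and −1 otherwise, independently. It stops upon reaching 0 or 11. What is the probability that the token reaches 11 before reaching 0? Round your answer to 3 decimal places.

0.122

Let r = q/p = (3/5)/(2/5) = 3/2. The recurrence P(i) = p·P(i+1) + q·P(i−1) with P(0)=0, P(11)=1 gives P(i) = (1 − r^i)/(1 − r^11).
P(6) = (1 − (3/2)^6) / (1 − (3/2)^11) = 21280/175099 ≈ 0.122.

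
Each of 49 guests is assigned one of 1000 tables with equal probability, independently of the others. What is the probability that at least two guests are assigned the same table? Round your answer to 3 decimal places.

0.697

It's easier to compute the probability that all 49 are distinct.
P(all distinct) = 1000/1000 · 999/1000 · ··· · 952/1000 ≈ 0.303.
So the probability of at least one match is 1 − 0.303 = 0.697.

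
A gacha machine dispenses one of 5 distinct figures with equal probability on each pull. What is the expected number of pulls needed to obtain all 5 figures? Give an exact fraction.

137/12

After i distinct types are collected, each trial gives a new one with probability (5−i)/5, so the expected wait for the next new type is 5/(5−i).
E = 5/5 + 5/4 + 5/3 + 5/2 + 5/1 = 137/12.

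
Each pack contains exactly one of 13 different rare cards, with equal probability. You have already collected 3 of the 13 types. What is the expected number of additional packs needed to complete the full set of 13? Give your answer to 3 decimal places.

Starting from 3 distinct types, each trial gives a new one with probability (13−i)/13 when i types are held, so the wait for the next new type is 13/(13−i).
E = 13/10 + 13/9 + 13/8 + 13/7 + 13/6 + 13/5 + 13/4 + 13/3 + 13/2 + 13/1 = 95953/2520 ≈ 38.077.

38.077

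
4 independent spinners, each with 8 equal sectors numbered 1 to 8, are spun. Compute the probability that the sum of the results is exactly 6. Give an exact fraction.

There are 8^4 = 4096 equally likely outcomes.
The number of ordered 4-tuples from {1,…,8} summing to 6 is 10.
P(sum = 6) = 10/4096 = 5/2048.

5/2048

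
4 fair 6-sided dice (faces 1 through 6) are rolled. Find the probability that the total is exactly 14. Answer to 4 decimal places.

0.1127

There are 6^4 = 1296 equally likely outcomes.
The number of ordered 4-tuples from {1,…,6} summing to 14 is 146.
P(sum = 14) = 146/1296 = 73/648 ≈ 0.1127.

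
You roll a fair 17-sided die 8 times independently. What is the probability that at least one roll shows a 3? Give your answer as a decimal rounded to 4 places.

0.3843

P(no roll shows a 3) = (16/17)^8 ≈ 0.6157.
P(at least one) = 1 − 0.6157 = 0.3843.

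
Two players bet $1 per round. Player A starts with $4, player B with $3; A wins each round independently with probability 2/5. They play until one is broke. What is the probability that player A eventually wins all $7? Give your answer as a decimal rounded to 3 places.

Let r = q/p = (3/5)/(2/5) = 3/2. The recurrence P(i) = p·P(i+1) + q·P(i−1) with P(0)=0, P(7)=1 gives P(i) = (1 − r^i)/(1 − r^7).
P(4) = (1 − (3/2)^4) / (1 − (3/2)^7) = 520/2059 ≈ 0.253.

0.253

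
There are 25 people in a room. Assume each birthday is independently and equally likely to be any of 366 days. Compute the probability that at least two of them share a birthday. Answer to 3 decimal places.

It's easier to compute the probability that all 25 are distinct.
P(all distinct) = 366/366 · 365/366 · ··· · 342/366 ≈ 0.432.
So the probability of at least one match is 1 − 0.432 = 0.568.

0.568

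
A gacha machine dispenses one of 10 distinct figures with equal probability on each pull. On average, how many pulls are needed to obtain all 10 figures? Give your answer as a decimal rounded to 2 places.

29.29

After i distinct types are collected, each trial gives a new one with probability (10−i)/10, so the expected wait for the next new type is 10/(10−i).
E = 10/10 + 10/9 + 10/8 + 10/7 + 10/6 + 10/5 + 10/4 + 10/3 + 10/2 + 10/1 = 7381/252 ≈ 29.29.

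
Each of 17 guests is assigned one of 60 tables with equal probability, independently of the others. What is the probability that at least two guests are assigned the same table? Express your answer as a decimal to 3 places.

0.919

It's easier to compute the probability that all 17 are distinct.
P(all distinct) = 60/60 · 59/60 · ··· · 44/60 ≈ 0.081.
So the probability of at least one match is 1 − 0.081 = 0.919.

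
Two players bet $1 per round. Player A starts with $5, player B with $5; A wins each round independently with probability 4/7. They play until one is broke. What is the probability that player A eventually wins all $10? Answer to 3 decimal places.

0.808

Let r = q/p = (3/7)/(4/7) = 3/4. The recurrence P(i) = p·P(i+1) + q·P(i−1) with P(0)=0, P(10)=1 gives P(i) = (1 − r^i)/(1 − r^10).
P(5) = (1 − (3/4)^5) / (1 − (3/4)^10) = 1024/1267 ≈ 0.808.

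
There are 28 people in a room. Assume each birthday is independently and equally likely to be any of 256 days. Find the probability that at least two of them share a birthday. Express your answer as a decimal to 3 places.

It's easier to compute the probability that all 28 are distinct.
P(all distinct) = 256/256 · 255/256 · ··· · 229/256 ≈ 0.216.
So the probability of at least one match is 1 − 0.216 = 0.784.

0.784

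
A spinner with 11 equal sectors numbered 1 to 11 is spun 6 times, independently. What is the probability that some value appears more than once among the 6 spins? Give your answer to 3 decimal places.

0.812

P(all 6 different) = 11/11 · 10/11 · ··· · 6/11 ≈ 0.188.
P(at least two equal) = 1 − 0.188 = 0.812.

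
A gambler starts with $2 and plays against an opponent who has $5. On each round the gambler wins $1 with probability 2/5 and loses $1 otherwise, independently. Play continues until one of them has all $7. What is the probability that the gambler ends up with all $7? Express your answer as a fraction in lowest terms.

160/2059

Let r = q/p = (3/5)/(2/5) = 3/2. The recurrence P(i) = p·P(i+1) + q·P(i−1) with P(0)=0, P(7)=1 gives P(i) = (1 − r^i)/(1 − r^7).
P(2) = (1 − (3/2)^2) / (1 − (3/2)^7) = 160/2059.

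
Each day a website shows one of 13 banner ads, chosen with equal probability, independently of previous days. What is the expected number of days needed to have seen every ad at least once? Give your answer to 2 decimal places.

41.34

After i distinct types are collected, each trial gives a new one with probability (13−i)/13, so the expected wait for the next new type is 13/(13−i).
E = 13/13 + 13/12 + 13/11 + 13/10 + 13/9 + 13/8 + 13/7 + 13/6 + 13/5 + 13/4 + 13/3 + 13/2 + 13/1 = 1145993/27720 ≈ 41.34.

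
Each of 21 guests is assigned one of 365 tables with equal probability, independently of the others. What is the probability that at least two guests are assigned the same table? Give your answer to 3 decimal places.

It's easier to compute the probability that all 21 are distinct.
P(all distinct) = 365/365 · 364/365 · ··· · 345/365 ≈ 0.556.
So the probability of at least one match is 1 − 0.556 = 0.444.

0.444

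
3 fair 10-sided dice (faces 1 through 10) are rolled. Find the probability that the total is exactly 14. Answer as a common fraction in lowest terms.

69/1000

There are 10^3 = 1000 equally likely outcomes.
The number of ordered 3-tuples from {1,…,10} summing to 14 is 69.
P(sum = 14) = 69/1000.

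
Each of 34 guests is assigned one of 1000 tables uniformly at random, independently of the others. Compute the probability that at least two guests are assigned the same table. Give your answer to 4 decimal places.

It's easier to compute the probability that all 34 are distinct.
P(all distinct) = 1000/1000 · 999/1000 · ··· · 967/1000 ≈ 0.5670.
So the probability of at least one match is 1 − 0.5670 = 0.4330.

0.4330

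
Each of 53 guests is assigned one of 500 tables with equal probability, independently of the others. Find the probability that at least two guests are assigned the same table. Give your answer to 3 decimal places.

It's easier to compute the probability that all 53 are distinct.
P(all distinct) = 500/500 · 499/500 · ··· · 448/500 ≈ 0.057.
So the probability of at least one match is 1 − 0.057 = 0.943.

0.943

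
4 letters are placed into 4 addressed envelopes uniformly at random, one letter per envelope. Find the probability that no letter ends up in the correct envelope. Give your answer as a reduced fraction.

This is the derangement probability: permutations of 4 with no fixed point.
D(4) = 4! · (1 − 1/1! + 1/2! − ··· + (−1)^4/4!) = 9.
P = 9/24 = 3/8.

3/8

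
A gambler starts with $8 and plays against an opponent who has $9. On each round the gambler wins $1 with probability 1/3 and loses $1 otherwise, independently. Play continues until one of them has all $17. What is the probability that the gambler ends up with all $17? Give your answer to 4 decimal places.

Let r = q/p = (2/3)/(1/3) = 2. The recurrence P(i) = p·P(i+1) + q·P(i−1) with P(0)=0, P(17)=1 gives P(i) = (1 − r^i)/(1 − r^17).
P(8) = (1 − (2)^8) / (1 − (2)^17) = 255/131071 ≈ 0.0019.

0.0019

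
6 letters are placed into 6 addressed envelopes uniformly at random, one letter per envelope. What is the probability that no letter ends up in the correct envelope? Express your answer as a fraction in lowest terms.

53/144

This is the derangement probability: permutations of 6 with no fixed point.
D(6) = 6! · (1 − 1/1! + 1/2! − ··· + (−1)^6/6!) = 265.
P = 265/720 = 53/144.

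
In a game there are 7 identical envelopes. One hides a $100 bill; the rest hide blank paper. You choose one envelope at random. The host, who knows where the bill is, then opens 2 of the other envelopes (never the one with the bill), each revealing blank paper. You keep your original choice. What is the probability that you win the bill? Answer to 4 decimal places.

The host can always open 2 empty envelopes regardless of your choice, so the reveals give no information about your original envelope.
P(win by staying) = 1/7 ≈ 0.1429.

0.1429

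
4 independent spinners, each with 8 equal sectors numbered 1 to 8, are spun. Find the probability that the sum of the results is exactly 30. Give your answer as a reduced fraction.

There are 8^4 = 4096 equally likely outcomes.
The number of ordered 4-tuples from {1,…,8} summing to 30 is 10.
P(sum = 30) = 10/4096 = 5/2048.

5/2048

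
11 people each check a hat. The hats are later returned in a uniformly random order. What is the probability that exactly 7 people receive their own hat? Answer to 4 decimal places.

Choose which 7 of the 11 are fixed: C(11,7) = 330 ways.
The remaining 4 must have no fixed point: D(4) = 9.
P = 330·9/39916800 = 1/13440 ≈ 0.0001.

0.0001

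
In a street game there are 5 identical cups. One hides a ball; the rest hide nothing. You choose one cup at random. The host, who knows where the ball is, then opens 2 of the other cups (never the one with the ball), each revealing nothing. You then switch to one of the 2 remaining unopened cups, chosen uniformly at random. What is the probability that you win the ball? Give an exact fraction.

Your original cup holds the ball with probability 1/5, so the other 4 collectively hold it with probability 4/5.
The host can always find 2 empty cups to open, so the reveals don't change that 4/5; it is now spread over the 2 remaining unopened cups.
P(win by switching) = (4/5) · (1/2) = 2/5.

2/5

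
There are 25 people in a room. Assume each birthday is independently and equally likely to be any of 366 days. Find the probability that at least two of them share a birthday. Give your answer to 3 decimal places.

0.568

It's easier to compute the probability that all 25 are distinct.
P(all distinct) = 366/366 · 365/366 · ··· · 342/366 ≈ 0.432.
So the probability of at least one match is 1 − 0.432 = 0.568.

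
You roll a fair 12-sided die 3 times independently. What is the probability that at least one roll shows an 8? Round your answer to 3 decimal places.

P(no roll shows an 8) = (11/12)^3 ≈ 0.770.
P(at least one) = 1 − 0.770 = 0.230.

0.230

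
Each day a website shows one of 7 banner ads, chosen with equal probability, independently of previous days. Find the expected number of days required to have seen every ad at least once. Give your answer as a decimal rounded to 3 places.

After i distinct types are collected, each trial gives a new one with probability (7−i)/7, so the expected wait for the next new type is 7/(7−i).
E = 7/7 + 7/6 + 7/5 + 7/4 + 7/3 + 7/2 + 7/1 = 363/20 ≈ 18.150.

18.150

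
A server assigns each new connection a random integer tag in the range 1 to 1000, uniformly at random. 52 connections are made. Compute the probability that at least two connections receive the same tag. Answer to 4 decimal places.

It's easier to compute the probability that all 52 are distinct.
P(all distinct) = 1000/1000 · 999/1000 · ··· · 949/1000 ≈ 0.2594.
So the probability of at least one match is 1 − 0.2594 = 0.7406.

0.7406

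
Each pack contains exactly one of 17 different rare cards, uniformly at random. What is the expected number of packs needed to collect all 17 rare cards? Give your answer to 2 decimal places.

After i distinct types are collected, each trial gives a new one with probability (17−i)/17, so the expected wait for the next new type is 17/(17−i).
E = 17/17 + 17/16 + 17/15 + 17/14 + 17/13 + 17/12 + 17/11 + 17/10 + 17/9 + 17/8 + 17/7 + 17/6 + 17/5 + 17/4 + 17/3 + 17/2 + 17/1 = 42142223/720720 ≈ 58.47.

58.47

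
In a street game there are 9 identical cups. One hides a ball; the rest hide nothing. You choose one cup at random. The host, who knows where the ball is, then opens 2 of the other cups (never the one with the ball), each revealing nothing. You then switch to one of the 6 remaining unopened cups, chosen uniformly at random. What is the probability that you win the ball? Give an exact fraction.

4/27

Your original cup holds the ball with probability 1/9, so the other 8 collectively hold it with probability 8/9.
The host can always find 2 empty cups to open, so the reveals don't change that 8/9; it is now spread over the 6 remaining unopened cups.
P(win by switching) = (8/9) · (1/6) = 4/27.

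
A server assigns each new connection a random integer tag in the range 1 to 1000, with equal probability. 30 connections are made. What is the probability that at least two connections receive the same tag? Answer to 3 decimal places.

0.356

It's easier to compute the probability that all 30 are distinct.
P(all distinct) = 1000/1000 · 999/1000 · ··· · 971/1000 ≈ 0.644.
So the probability of at least one match is 1 − 0.644 = 0.356.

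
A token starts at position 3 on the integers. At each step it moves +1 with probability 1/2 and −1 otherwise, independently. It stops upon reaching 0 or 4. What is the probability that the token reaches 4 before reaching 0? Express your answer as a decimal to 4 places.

0.7500

With a fair step, P(i) = ½P(i−1) + ½P(i+1) with P(0)=0, P(4)=1 has the linear solution P(i) = i/4.
P(3) = 3/4 ≈ 0.7500.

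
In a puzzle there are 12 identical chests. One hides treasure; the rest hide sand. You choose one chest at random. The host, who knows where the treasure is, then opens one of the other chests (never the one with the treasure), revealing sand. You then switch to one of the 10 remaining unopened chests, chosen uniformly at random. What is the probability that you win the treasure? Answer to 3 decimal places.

Your original chest holds the treasure with probability 1/12, so the other 11 collectively hold it with probability 11/12.
The host can always find an empty chest to open, so this doesn't change that 11/12; it is now spread over the 10 remaining unopened chests.
P(win by switching) = (11/12) · (1/10) = 11/120 ≈ 0.092.

0.092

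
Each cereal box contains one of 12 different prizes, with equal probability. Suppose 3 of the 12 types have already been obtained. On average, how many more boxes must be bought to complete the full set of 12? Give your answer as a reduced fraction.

Starting from 3 distinct types, each trial gives a new one with probability (12−i)/12 when i types are held, so the wait for the next new type is 12/(12−i).
E = 12/9 + 12/8 + 12/7 + 12/6 + 12/5 + 12/4 + 12/3 + 12/2 + 12/1 = 7129/210.

7129/210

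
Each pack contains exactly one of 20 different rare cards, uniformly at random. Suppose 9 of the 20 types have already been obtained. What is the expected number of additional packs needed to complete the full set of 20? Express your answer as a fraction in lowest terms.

Starting from 9 distinct types, each trial gives a new one with probability (20−i)/20 when i types are held, so the wait for the next new type is 20/(20−i).
E = 20/11 + 20/10 + 20/9 + 20/8 + 20/7 + 20/6 + 20/5 + 20/4 + 20/3 + 20/2 + 20/1 = 83711/1386.

83711/1386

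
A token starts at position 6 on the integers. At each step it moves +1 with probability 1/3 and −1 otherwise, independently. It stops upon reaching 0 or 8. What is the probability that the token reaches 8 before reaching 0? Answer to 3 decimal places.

Let r = q/p = (2/3)/(1/3) = 2. The recurrence P(i) = p·P(i+1) + q·P(i−1) with P(0)=0, P(8)=1 gives P(i) = (1 − r^i)/(1 − r^8).
P(6) = (1 − (2)^6) / (1 − (2)^8) = 21/85 ≈ 0.247.

0.247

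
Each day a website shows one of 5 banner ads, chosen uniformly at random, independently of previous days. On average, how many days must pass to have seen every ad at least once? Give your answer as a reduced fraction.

137/12

After i distinct types are collected, each trial gives a new one with probability (5−i)/5, so the expected wait for the next new type is 5/(5−i).
E = 5/5 + 5/4 + 5/3 + 5/2 + 5/1 = 137/12.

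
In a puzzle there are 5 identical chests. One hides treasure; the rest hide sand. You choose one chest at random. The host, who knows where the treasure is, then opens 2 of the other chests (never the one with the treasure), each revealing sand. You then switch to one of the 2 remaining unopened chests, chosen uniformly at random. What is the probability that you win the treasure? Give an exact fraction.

Your original chest holds the treasure with probability 1/5, so the other 4 collectively hold it with probability 4/5.
The host can always find 2 empty chests to open, so the reveals don't change that 4/5; it is now spread over the 2 remaining unopened chests.
P(win by switching) = (4/5) · (1/2) = 2/5.

2/5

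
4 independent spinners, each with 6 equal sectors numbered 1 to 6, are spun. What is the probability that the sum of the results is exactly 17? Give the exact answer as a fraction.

13/162

There are 6^4 = 1296 equally likely outcomes.
The number of ordered 4-tuples from {1,…,6} summing to 17 is 104.
P(sum = 17) = 104/1296 = 13/162.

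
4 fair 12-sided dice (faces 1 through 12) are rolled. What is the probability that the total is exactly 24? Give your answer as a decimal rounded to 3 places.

There are 12^4 = 20736 equally likely outcomes.
The number of ordered 4-tuples from {1,…,12} summing to 24 is 1111.
P(sum = 24) = 1111/20736 ≈ 0.054.

0.054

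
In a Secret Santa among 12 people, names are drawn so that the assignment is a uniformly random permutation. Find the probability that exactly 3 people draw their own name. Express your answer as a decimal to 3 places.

0.061

Choose which 3 of the 12 are fixed: C(12,3) = 220 ways.
The remaining 9 must have no fixed point: D(9) = 133496.
P = 220·133496/479001600 = 16687/272160 ≈ 0.061.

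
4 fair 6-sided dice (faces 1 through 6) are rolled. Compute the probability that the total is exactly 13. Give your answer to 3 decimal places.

0.108

There are 6^4 = 1296 equally likely outcomes.
The number of ordered 4-tuples from {1,…,6} summing to 13 is 140.
P(sum = 13) = 140/1296 = 35/324 ≈ 0.108.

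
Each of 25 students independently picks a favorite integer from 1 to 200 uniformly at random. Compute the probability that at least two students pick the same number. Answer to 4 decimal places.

It's easier to compute the probability that all 25 are distinct.
P(all distinct) = 200/200 · 199/200 · ··· · 176/200 ≈ 0.2090.
So the probability of at least one match is 1 − 0.2090 = 0.7910.

0.7910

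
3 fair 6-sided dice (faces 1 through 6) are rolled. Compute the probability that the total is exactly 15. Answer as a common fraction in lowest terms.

There are 6^3 = 216 equally likely outcomes.
The number of ordered 3-tuples from {1,…,6} summing to 15 is 10.
P(sum = 15) = 10/216 = 5/108.

5/108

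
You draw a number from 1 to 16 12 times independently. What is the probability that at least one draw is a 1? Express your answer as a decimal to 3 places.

P(no draw is a 1) = (15/16)^12 ≈ 0.461.
P(at least one) = 1 − 0.461 = 0.539.

0.539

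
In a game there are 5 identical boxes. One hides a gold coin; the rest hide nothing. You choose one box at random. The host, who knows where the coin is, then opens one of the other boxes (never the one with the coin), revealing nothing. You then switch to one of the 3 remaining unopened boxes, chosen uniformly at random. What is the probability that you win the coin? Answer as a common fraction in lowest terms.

Your original box holds the coin with probability 1/5, so the other 4 collectively hold it with probability 4/5.
The host can always find an empty box to open, so this doesn't change that 4/5; it is now spread over the 3 remaining unopened boxes.
P(win by switching) = (4/5) · (1/3) = 4/15.

4/15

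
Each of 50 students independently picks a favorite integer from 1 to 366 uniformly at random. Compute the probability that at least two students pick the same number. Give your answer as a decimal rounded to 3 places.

0.970

It's easier to compute the probability that all 50 are distinct.
P(all distinct) = 366/366 · 365/366 · ··· · 317/366 ≈ 0.030.
So the probability of at least one match is 1 − 0.030 = 0.970.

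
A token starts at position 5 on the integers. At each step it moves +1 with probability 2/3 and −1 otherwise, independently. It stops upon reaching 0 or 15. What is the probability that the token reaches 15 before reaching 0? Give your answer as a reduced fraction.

Let r = q/p = (1/3)/(2/3) = 1/2. The recurrence P(i) = p·P(i+1) + q·P(i−1) with P(0)=0, P(15)=1 gives P(i) = (1 − r^i)/(1 − r^15).
P(5) = (1 − (1/2)^5) / (1 − (1/2)^15) = 1024/1057.

1024/1057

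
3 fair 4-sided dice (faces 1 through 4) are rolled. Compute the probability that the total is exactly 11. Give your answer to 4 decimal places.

0.0469

There are 4^3 = 64 equally likely outcomes.
The number of ordered 3-tuples from {1,…,4} summing to 11 is 3.
P(sum = 11) = 3/64 ≈ 0.0469.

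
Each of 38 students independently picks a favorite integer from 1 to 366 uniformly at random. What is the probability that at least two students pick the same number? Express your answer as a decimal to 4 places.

It's easier to compute the probability that all 38 are distinct.
P(all distinct) = 366/366 · 365/366 · ··· · 329/366 ≈ 0.1367.
So the probability of at least one match is 1 − 0.1367 = 0.8633.

0.8633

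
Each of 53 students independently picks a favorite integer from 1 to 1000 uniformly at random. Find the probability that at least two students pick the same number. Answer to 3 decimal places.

0.754

It's easier to compute the probability that all 53 are distinct.
P(all distinct) = 1000/1000 · 999/1000 · ··· · 948/1000 ≈ 0.246.
So the probability of at least one match is 1 − 0.246 = 0.754.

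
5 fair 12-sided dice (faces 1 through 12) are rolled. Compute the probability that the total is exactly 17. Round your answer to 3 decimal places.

0.007

There are 12^5 = 248832 equally likely outcomes.
The number of ordered 5-tuples from {1,…,12} summing to 17 is 1815.
P(sum = 17) = 1815/248832 = 605/82944 ≈ 0.007.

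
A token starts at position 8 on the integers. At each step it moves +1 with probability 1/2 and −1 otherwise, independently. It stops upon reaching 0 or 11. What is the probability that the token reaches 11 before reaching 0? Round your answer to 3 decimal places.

0.727

With a fair step, P(i) = ½P(i−1) + ½P(i+1) with P(0)=0, P(11)=1 has the linear solution P(i) = i/11.
P(8) = 8/11 ≈ 0.727.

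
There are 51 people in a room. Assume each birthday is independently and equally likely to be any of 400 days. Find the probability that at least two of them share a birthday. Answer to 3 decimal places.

0.964

It's easier to compute the probability that all 51 are distinct.
P(all distinct) = 400/400 · 399/400 · ··· · 350/400 ≈ 0.036.
So the probability of at least one match is 1 − 0.036 = 0.964.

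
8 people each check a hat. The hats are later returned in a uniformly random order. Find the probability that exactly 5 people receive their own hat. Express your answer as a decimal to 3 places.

Choose which 5 of the 8 are fixed: C(8,5) = 56 ways.
The remaining 3 must have no fixed point: D(3) = 2.
P = 56·2/40320 = 1/360 ≈ 0.003.

0.003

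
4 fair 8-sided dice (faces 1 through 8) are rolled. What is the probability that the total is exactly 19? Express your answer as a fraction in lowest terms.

There are 8^4 = 4096 equally likely outcomes.
The number of ordered 4-tuples from {1,…,8} summing to 19 is 336.
P(sum = 19) = 336/4096 = 21/256.

21/256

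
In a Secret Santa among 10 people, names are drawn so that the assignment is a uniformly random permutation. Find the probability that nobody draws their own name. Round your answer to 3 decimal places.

This is the derangement probability: permutations of 10 with no fixed point.
D(10) = 10! · (1 − 1/1! + 1/2! − ··· + (−1)^10/10!) = 1334961.
P = 1334961/3628800 = 16481/44800 ≈ 0.368.

0.368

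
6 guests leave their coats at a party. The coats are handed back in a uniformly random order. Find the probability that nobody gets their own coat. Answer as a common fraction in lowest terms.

This is the derangement probability: permutations of 6 with no fixed point.
D(6) = 6! · (1 − 1/1! + 1/2! − ··· + (−1)^6/6!) = 265.
P = 265/720 = 53/144.

53/144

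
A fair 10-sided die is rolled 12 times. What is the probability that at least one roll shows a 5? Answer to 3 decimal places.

0.718

P(no roll shows a 5) = (9/10)^12 ≈ 0.282.
P(at least one) = 1 − 0.282 = 0.718.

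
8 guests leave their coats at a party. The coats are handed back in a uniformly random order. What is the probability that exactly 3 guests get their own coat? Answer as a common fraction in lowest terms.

11/180

Choose which 3 of the 8 are fixed: C(8,3) = 56 ways.
The remaining 5 must have no fixed point: D(5) = 44.
P = 56·44/40320 = 11/180.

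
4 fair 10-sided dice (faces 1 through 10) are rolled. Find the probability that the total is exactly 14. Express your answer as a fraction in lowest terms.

141/5000

There are 10^4 = 10000 equally likely outcomes.
The number of ordered 4-tuples from {1,…,10} summing to 14 is 282.
P(sum = 14) = 282/10000 = 141/5000.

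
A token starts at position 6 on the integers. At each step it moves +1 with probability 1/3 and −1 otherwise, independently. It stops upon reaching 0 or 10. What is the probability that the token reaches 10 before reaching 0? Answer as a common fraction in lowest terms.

Let r = q/p = (2/3)/(1/3) = 2. The recurrence P(i) = p·P(i+1) + q·P(i−1) with P(0)=0, P(10)=1 gives P(i) = (1 − r^i)/(1 − r^10).
P(6) = (1 − (2)^6) / (1 − (2)^10) = 21/341.

21/341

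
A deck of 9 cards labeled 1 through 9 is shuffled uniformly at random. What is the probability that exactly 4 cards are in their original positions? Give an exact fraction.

11/720

Choose which 4 of the 9 are fixed: C(9,4) = 126 ways.
The remaining 5 must have no fixed point: D(5) = 44.
P = 126·44/362880 = 11/720.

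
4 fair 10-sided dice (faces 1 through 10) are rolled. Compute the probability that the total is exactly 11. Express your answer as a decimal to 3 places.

There are 10^4 = 10000 equally likely outcomes.
The number of ordered 4-tuples from {1,…,10} summing to 11 is 120.
P(sum = 11) = 120/10000 = 3/250 ≈ 0.012.

0.012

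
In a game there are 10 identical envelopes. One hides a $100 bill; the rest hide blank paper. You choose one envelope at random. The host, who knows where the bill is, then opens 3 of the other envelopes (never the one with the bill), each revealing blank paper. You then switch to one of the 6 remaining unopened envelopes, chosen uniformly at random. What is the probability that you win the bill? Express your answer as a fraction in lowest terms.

3/20

Your original envelope holds the bill with probability 1/10, so the other 9 collectively hold it with probability 9/10.
The host can always find 3 empty envelopes to open, so the reveals don't change that 9/10; it is now spread over the 6 remaining unopened envelopes.
P(win by switching) = (9/10) · (1/6) = 3/20.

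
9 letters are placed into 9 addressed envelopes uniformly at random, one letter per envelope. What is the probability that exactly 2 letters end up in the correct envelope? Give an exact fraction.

Choose which 2 of the 9 are fixed: C(9,2) = 36 ways.
The remaining 7 must have no fixed point: D(7) = 1854.
P = 36·1854/362880 = 103/560.

103/560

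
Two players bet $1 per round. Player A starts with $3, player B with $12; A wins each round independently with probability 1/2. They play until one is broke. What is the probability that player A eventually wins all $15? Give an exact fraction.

1/5

With a fair step, P(i) = ½P(i−1) + ½P(i+1) with P(0)=0, P(15)=1 has the linear solution P(i) = i/15.
P(3) = 3/15 = 1/5.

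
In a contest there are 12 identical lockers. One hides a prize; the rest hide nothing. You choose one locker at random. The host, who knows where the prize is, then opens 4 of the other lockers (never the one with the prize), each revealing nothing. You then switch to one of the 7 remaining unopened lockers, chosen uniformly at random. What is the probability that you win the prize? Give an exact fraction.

Your original locker holds the prize with probability 1/12, so the other 11 collectively hold it with probability 11/12.
The host can always find 4 empty lockers to open, so the reveals don't change that 11/12; it is now spread over the 7 remaining unopened lockers.
P(win by switching) = (11/12) · (1/7) = 11/84.

11/84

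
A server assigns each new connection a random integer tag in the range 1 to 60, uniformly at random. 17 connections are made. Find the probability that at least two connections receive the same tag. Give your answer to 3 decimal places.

It's easier to compute the probability that all 17 are distinct.
P(all distinct) = 60/60 · 59/60 · ··· · 44/60 ≈ 0.081.
So the probability of at least one match is 1 − 0.081 = 0.919.

0.919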